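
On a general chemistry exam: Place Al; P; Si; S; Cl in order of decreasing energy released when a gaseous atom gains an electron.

Cl > S > Si > P > Al

Al is in period 3, group 13; Si is in period 3, group 14; P is in period 3, group 15; S is in period 3, group 16; Cl is in period 3, group 17.
EA tends to increase across a period and decrease down a group, though the pattern is less regular than for IE or radius.
All lie in period 3; the across-period trend (electron affinity increases left to right) applies, with the exception below.
Note the exception: Si has a higher electron affinity than P, contrary to the simple trend — adding an electron to P's half-filled 3p³ is unfavourable, so Si (3p²) has the more exothermic EA.
For reference (kJ/mol): Al 42, Si 134, P 72, S 200, Cl 349.
So from highest to lowest: Cl > S > Si > P > Al.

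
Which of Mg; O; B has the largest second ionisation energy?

O

IE_2 is the cost of taking one more electron from the +1 cation: Mg⁺ still has 1 valence electron; O⁺ still has 5 valence electrons; B⁺ still has 2 valence electrons.
All are still removing valence electrons, so compare the +1 ions as you would atoms: IE_2 generally rises across a period (higher Z_eff) and falls down a group (larger shell), subject to the usual subshell exceptions.
Valence configurations: Mg⁺ [Ne]3s¹, O⁺ [He]2s²2p³, B⁺ [He]2s².
Approximate IE_2 values (kJ/mol): Mg 1451, O 3388, B 2427.
Putting it together, IE_2: Mg < B < O.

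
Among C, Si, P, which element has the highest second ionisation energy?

IE_2 is the cost of taking one more electron from the +1 cation: C⁺ still has 3 valence electrons; Si⁺ still has 3 valence electrons; P⁺ still has 4 valence electrons.
All are still removing valence electrons, so compare the +1 ions as you would atoms: IE_2 generally rises across a period (higher Z_eff) and falls down a group (larger shell), subject to the usual subshell exceptions.
Valence configurations: C⁺ [He]2s²2p¹, Si⁺ [Ne]3s²3p¹, P⁺ [Ne]3s²3p².
Approximate IE_2 values (kJ/mol): C 2353, Si 1577, P 1907.
Hence IE_2: Si < P < C.

C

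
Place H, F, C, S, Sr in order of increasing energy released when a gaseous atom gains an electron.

H is in period 1, group 1; C is in period 2, group 14; F is in period 2, group 17; S is in period 3, group 16; Sr is in period 5, group 2.
EA tends to increase across a period and decrease down a group, though the pattern is less regular than for IE or radius.
These span different periods and groups, so the two trends combine.
H > Sr: the two effects oppose for this pair; the down-group effect wins (73 vs 5 kJ/mol).
C > H: the two effects oppose for this pair; the across-period effect wins (122 vs 73 kJ/mol).
S > C: period and group pull opposite ways; the across-period shift dominates (200 vs 122 kJ/mol).
F > S: both effects reinforce here, so F is clearly the higher of the two.
For reference (kJ/mol): H 73, C 122, F 328, S 200, Sr 5.
So from lowest to highest: Sr < H < C < S < F.

Sr, H, C, S, F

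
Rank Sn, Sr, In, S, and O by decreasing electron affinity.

S, O, Sn, In, Sr

O is in period 2, group 16; S is in period 3, group 16; Sr is in period 5, group 2; In is in period 5, group 13; Sn is in period 5, group 14.
EA tends to increase across a period and decrease down a group, though the pattern is less regular than for IE or radius.
Here both period and group differ, so the two effects have to be weighed against each other.
In > Sr: both are in period 5; the period trend gives In the larger value.
Sn > In: Sn lies to the right of In in period 5, so the across-period effect alone puts Sn higher.
O > Sn: relative to Sn, both the across-period and down-group shifts push O's electron affinity up.
S > O: this pair runs against the simple trend — see the exception note.
Note the exception: S has a higher electron affinity than O, contrary to the simple trend — the compact 2p subshell of O repels the added electron more than S's larger 3p does.
Approximate values (kJ/mol): O 141, S 200, Sr 5, In 29, Sn 107.
So from highest to lowest: S > O > Sn > In > Sr.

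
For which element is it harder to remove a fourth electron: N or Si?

N

The fourth ionization energy removes an electron from the +3 ion. For each element: N³⁺ still has 2 valence electrons; Si³⁺ still has 1 valence electron.
All are still removing valence electrons, so compare the +3 ions as you would atoms: IE_4 generally rises across a period (higher Z_eff) and falls down a group (larger shell), subject to the usual subshell exceptions.
Valence configurations: N³⁺ [He]2s², Si³⁺ [Ne]3s¹.
Tabulated IE_4 (kJ/mol): N 7475, Si 4356.
Putting it together, IE_4: Si < N.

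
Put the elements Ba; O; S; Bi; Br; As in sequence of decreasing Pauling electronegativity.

O is in period 2, group 16; S is in period 3, group 16; As is in period 4, group 15; Br is in period 4, group 17; Ba is in period 6, group 2; Bi is in period 6, group 15.
EN rises left→right (higher Z_eff, smaller atoms) and falls top→bottom (larger, more shielded atoms).
Here both period and group differ, so the two effects have to be weighed against each other.
Bi > Ba: Bi lies to the right of Ba in period 6, so the across-period effect alone puts Bi higher.
As > Bi: they share group 15; the group trend gives As the larger value.
S > As: relative to As, both the across-period and down-group shifts push S's electronegativity up.
Br > S: the two effects oppose for this pair; the across-period effect wins (2.96 vs 2.58).
O > Br: the two effects oppose for this pair; the down-group effect wins (3.44 vs 2.96).
For reference (Pauling): O 3.44, S 2.58, As 2.18, Br 2.96, Ba 0.89, Bi 2.02.
So from highest to lowest: O > Br > S > As > Bi > Ba.

O > Br > S > As > Bi > Ba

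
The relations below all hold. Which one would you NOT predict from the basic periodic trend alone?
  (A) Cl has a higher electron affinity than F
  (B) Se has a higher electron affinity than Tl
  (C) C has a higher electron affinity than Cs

(A)

The general trend: electron affinity increases across a period and decreases down a group.
(A) Cl (period 3, group 17) vs F (period 2, group 17): the stated order contradicts the simple trend.
(B) Se (period 4, group 16) vs Tl (period 6, group 13): the stated order agrees with the simple trend.
(C) C (period 2, group 14) vs Cs (period 6, group 1): the stated order agrees with the simple trend.
The exception is (A): F's small 2p subshell makes the incoming electron feel strong e⁻–e⁻ repulsion, so Cl actually releases more energy on gaining an electron.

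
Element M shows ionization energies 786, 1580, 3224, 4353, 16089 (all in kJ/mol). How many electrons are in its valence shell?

Look for the largest jump between consecutive ionization energies: IE5/IE4 ≈ 3.7, far larger than any earlier ratio.
That jump marks the point where a core electron is being removed. So the atom has 4 valence electrons.

4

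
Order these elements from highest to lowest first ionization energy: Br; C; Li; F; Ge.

F > Br > C > Ge > Li

Across a period the outer electron is held more tightly (higher IE₁); down a group it sits in a higher shell, more shielded, and comes off more easily.
Here both period and group differ, so the two effects have to be weighed against each other.
Ge > Li: the two effects oppose for this pair; the across-period effect wins (762 vs 520 kJ/mol).
C > Ge: C sits above Ge in group 14, so the down-group effect alone puts C higher.
Br > C: the two effects oppose for this pair; the across-period effect wins (1140 vs 1086 kJ/mol).
F > Br: they share group 17; the group trend gives F the larger value.
Approximate values (kJ/mol): Li 520, C 1086, F 1681, Ge 762, Br 1140.
So from highest to lowest: F > Br > C > Ge > Li.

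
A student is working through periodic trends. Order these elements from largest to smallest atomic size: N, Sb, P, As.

Sb > As > P > N

N is in period 2, group 15; P is in period 3, group 15; As is in period 4, group 15; Sb is in period 5, group 15.
Moving right in a period, electrons are added to the same shell under a stronger nuclear pull, so atoms get smaller; moving down, a new shell is opened and atoms get larger.
All are in group 15, so atomic radius increases down the group.
So from largest to smallest: Sb > As > P > N.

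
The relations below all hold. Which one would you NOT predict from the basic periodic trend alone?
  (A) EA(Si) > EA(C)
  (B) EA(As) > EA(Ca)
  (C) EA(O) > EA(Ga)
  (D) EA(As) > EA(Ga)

(A)

The general trend: electron affinity increases across a period and decreases down a group.
(A) Si (period 3, group 14) vs C (period 2, group 14): the stated order contradicts the simple trend.
(B) As (period 4, group 15) vs Ca (period 4, group 2): the stated order agrees with the simple trend.
(C) O (period 2, group 16) vs Ga (period 4, group 13): the stated order agrees with the simple trend.
(D) As (period 4, group 15) vs Ga (period 4, group 13): the stated order agrees with the simple trend.
The exception is (A): Si's larger, more diffuse 3p orbitals accept an added electron slightly more readily than C's compact 2p.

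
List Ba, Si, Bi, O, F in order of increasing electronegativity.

O is in period 2, group 16; F is in period 2, group 17; Si is in period 3, group 14; Ba is in period 6, group 2; Bi is in period 6, group 15.
Electronegativity increases across a period and decreases down a group, tracking effective nuclear charge and atomic size.
Neither a single period nor a single group — weigh both effects.
Si > Ba: both effects reinforce here, so Si is clearly the higher of the two.
Bi > Si: the two effects oppose for this pair; the across-period effect wins (2.02 vs 1.90).
O > Bi: relative to Bi, both the across-period and down-group shifts push O's electronegativity up.
F > O: both are in period 2; the period trend gives F the larger value.
Tabulated electronegativity (Pauling): O 3.44, F 3.98, Si 1.90, Ba 0.89, Bi 2.02.
So from lowest to highest: Ba < Si < Bi < O < F.

Ba < Si < Bi < O < F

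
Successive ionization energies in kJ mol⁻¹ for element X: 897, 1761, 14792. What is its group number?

Look for the largest jump between consecutive ionization energies: IE3/IE2 ≈ 8.4, far larger than any earlier ratio.
That jump marks the point where a core electron is being removed. So the atom has 2 valence electrons.
A main-group element with 2 valence electrons is in group 2.

Group 2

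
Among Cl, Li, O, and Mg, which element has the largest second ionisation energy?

After 1 electron has been removed, what remains? Cl⁺ still has 6 valence electrons; Li⁺ is the bare [He] core; O⁺ still has 5 valence electrons; Mg⁺ still has 1 valence electron.
Core electrons are held far more tightly than valence electrons, so Li tops the IE_2 order.
Valence configurations: Cl⁺ [Ne]3s²3p⁴, O⁺ [He]2s²2p³, Mg⁺ [Ne]3s¹.
Approximate IE_2 values (kJ/mol): Cl 2298, Li 7298, O 3388, Mg 1451.
Overall IE_2 order: Mg < Cl < O < Li.

Li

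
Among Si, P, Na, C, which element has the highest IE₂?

Na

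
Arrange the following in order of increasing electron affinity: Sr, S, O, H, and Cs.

Sr, Cs, H, O, S

Adding an electron releases more energy for atoms nearer the top right (short of the noble gases).
These span different periods and groups, so the two trends combine.
Cs > Sr: this pair runs against the simple trend — see the exception note.
H > Cs: H sits above Cs in group 1, so the down-group effect alone puts H higher.
O > H: period and group pull opposite ways; the across-period shift dominates (141 vs 73 kJ/mol).
S > O: this pair runs against the simple trend — see the exception note.
Note the exception: Cs has a higher electron affinity than Sr, contrary to the simple trend — adding an electron to Sr (ns²) has to open a new, higher-energy np subshell, which is unfavourable.
Note the exception: S has a higher electron affinity than O, contrary to the simple trend — the compact 2p subshell of O repels the added electron more than S's larger 3p does.
Tabulated electron affinity (kJ/mol): H 73, O 141, S 200, Sr 5, Cs 46.
So from lowest to highest: Sr < Cs < H < O < S.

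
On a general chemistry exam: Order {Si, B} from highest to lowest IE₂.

B > Si

After 1 electron has been removed, what remains? Si⁺ still has 3 valence electrons; B⁺ still has 2 valence electrons.
All are still removing valence electrons, so compare the +1 ions as you would atoms: IE_2 generally rises across a period (higher Z_eff) and falls down a group (larger shell), subject to the usual subshell exceptions.
Valence configurations: Si⁺ [Ne]3s²3p¹, B⁺ [He]2s².
Approximate IE_2 values (kJ/mol): Si 1577, B 2427.
Putting it together, IE_2: Si < B.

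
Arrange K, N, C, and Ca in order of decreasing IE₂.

K > N > C > Ca

The second ionization energy removes an electron from the +1 ion. For each element: K⁺ is the bare [Ar] core; N⁺ still has 4 valence electrons; C⁺ still has 3 valence electrons; Ca⁺ still has 1 valence electron.
Core electrons are held far more tightly than valence electrons, so K tops the IE_2 order.
Valence configurations: N⁺ [He]2s²2p², C⁺ [He]2s²2p¹, Ca⁺ [Ar]4s¹.
The numbers (kJ/mol): K 3052, N 2856, C 2353, Ca 1145.
Hence IE_2: Ca < C < N < K.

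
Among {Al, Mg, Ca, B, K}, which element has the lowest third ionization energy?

Al

The third ionization energy removes an electron from the +2 ion. For each element: Al²⁺ still has 1 valence electron; Mg²⁺ is the bare [Ne] core; Ca²⁺ is the bare [Ar] core; B²⁺ still has 1 valence electron; K²⁺ is already 1 electron into the core.
Core electrons are held far more tightly than valence electrons, so K, Ca and Mg top the IE_3 order.
Valence configurations: Al²⁺ [Ne]3s¹, B²⁺ [He]2s¹.
Approximate IE_3 values (kJ/mol): Al 2745, Mg 7733, Ca 4912, B 3660, K 4420.
Overall IE_3 order: Al < B < K < Ca < Mg.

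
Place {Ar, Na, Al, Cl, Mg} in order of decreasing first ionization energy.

Across a period the outer electron is held more tightly (higher IE₁); down a group it sits in a higher shell, more shielded, and comes off more easily.
All lie in period 3; the across-period trend (first ionization energy increases left to right) applies, with the exception below.
Note the exception: Mg has a higher first ionization energy than Al, contrary to the simple trend — Al's single 3p electron is easier to remove than one from Mg's filled 3s².
Approximate values (kJ/mol): Na 496, Mg 738, Al 578, Cl 1251, Ar 1521.
So from highest to lowest: Ar > Cl > Mg > Al > Na.

Ar > Cl > Mg > Al > Na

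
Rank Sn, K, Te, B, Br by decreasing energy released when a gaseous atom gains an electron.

B is in period 2, group 13; K is in period 4, group 1; Br is in period 4, group 17; Sn is in period 5, group 14; Te is in period 5, group 16.
EA tends to increase across a period and decrease down a group, though the pattern is less regular than for IE or radius.
Neither a single period nor a single group — weigh both effects.
K > B: this pair runs against the simple trend — see the exception note.
Sn > K: the two effects oppose for this pair; the across-period effect wins (107 vs 48 kJ/mol).
Te > Sn: Te lies to the right of Sn in period 5, so the across-period effect alone puts Te higher.
Br > Te: both effects reinforce here, so Br is clearly the higher of the two.
Note the exception: K has a higher electron affinity than B, contrary to the simple trend — B's ns²np¹ configuration gives only a small electron affinity — the sparsely filled np subshell binds an added electron weakly.
Approximate values (kJ/mol): B 27, K 48, Br 325, Sn 107, Te 190.
So from highest to lowest: Br > Te > Sn > K > B.

Br > Te > Sn > K > B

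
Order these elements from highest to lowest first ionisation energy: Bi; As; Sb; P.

P > As > Sb > Bi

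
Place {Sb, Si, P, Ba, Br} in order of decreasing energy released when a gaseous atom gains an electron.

Br, Si, Sb, P, Ba

Adding an electron releases more energy for atoms nearer the top right (short of the noble gases).
Here both period and group differ, so the two effects have to be weighed against each other.
P > Ba: relative to Ba, both the across-period and down-group shifts push P's electron affinity up.
Sb > P: this pair runs against the simple trend — see the exception note.
Si > Sb: the two effects oppose for this pair; the down-group effect wins (134 vs 103 kJ/mol).
Br > Si: the two effects oppose for this pair; the across-period effect wins (325 vs 134 kJ/mol).
Note the exception: Sb has a higher electron affinity than P, contrary to the simple trend — both are half-filled np³, but the pairing/repulsion penalty for the added electron shrinks as the p orbitals become larger and more diffuse down the group, and for Sb that outweighs the weaker nuclear attraction.
Note the exception: Si has a higher electron affinity than P, contrary to the simple trend — adding an electron to P's half-filled 3p³ is unfavourable, so Si (3p²) has the more exothermic EA.
Tabulated electron affinity (kJ/mol): Si 134, P 72, Br 325, Sb 103, Ba 14.
So from highest to lowest: Br > Si > Sb > P > Ba.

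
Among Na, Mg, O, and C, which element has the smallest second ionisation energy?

Mg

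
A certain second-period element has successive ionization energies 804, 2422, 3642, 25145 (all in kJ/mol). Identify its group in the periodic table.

Look for the largest jump between consecutive ionization energies: IE4/IE3 ≈ 6.9, far larger than any earlier ratio.
That jump marks the point where a core electron is being removed. So the atom has 3 valence electrons.
A main-group element with 3 valence electrons is in group 13.

Group 13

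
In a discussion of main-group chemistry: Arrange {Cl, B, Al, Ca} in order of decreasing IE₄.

IE_4 is the cost of taking one more electron from the +3 cation: Cl³⁺ still has 4 valence electrons; B³⁺ is the bare [He] core; Al³⁺ is the bare [Ne] core; Ca³⁺ is already 1 electron into the core.
Core electrons are held far more tightly than valence electrons, so Ca, Al and B top the IE_4 order.
The numbers (kJ/mol): Cl 5159, B 25026, Al 11577, Ca 6491.
Putting it together, IE_4: Cl < Ca < Al < B.

B > Al > Ca > Cl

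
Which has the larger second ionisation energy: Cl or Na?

Na

The second ionization energy removes an electron from the +1 ion. For each element: Cl⁺ still has 6 valence electrons; Na⁺ is the bare [Ne] core.
Core electrons are held far more tightly than valence electrons, so Na tops the IE_2 order.
The numbers (kJ/mol): Cl 2298, Na 4562.
So the second ionization energies run Cl < Na.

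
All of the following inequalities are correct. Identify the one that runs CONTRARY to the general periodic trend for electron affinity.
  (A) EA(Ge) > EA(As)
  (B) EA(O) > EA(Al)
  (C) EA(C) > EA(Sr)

(A)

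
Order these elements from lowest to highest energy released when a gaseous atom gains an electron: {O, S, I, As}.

As, O, S, I

O is in period 2, group 16; S is in period 3, group 16; As is in period 4, group 15; I is in period 5, group 17.
Atoms with high Z_eff and room in the valence shell (especially the halogens) have the most exothermic electron affinities.
These span different periods and groups, so the two trends combine.
O > As: both effects reinforce here, so O is clearly the higher of the two.
S > O: this pair runs against the simple trend — see the exception note.
I > S: period and group pull opposite ways; the across-period shift dominates (295 vs 200 kJ/mol).
Note the exception: S has a higher electron affinity than O, contrary to the simple trend — the compact 2p subshell of O repels the added electron more than S's larger 3p does.
Approximate values (kJ/mol): O 141, S 200, As 78, I 295.
So from lowest to highest: As < O < S < I.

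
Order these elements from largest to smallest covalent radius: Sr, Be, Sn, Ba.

Ba, Sr, Sn, Be

Be is in period 2, group 2; Sr is in period 5, group 2; Sn is in period 5, group 14; Ba is in period 6, group 2.
Atomic radius shrinks across a period as nuclear charge pulls the same shell inward, and grows down a group as new shells are added.
Here both period and group differ, so the two effects have to be weighed against each other.
Sn > Be: period and group pull opposite ways; the down-group shift dominates (140 vs 102 pm).
Sr > Sn: Sr lies to the left of Sn in period 5, so the across-period effect alone puts Sr larger.
Ba > Sr: they share group 2; the group trend gives Ba the larger value.
For reference (pm): Be 102, Sr 185, Sn 140, Ba 196.
So from largest to smallest: Ba > Sr > Sn > Be.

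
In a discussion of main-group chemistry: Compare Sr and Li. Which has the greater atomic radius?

Sr

Li is in period 2, group 1; Sr is in period 5, group 2.
Radius decreases left→right (rising Z_eff, same n) and increases top→bottom (higher n).
These span different periods and groups, so the two trends combine.
Sr > Li: period and group pull opposite ways; the down-group shift dominates (185 vs 133 pm).
For reference (pm): Li 133, Sr 185.
So Sr has the greater atomic radius (Sr > Li).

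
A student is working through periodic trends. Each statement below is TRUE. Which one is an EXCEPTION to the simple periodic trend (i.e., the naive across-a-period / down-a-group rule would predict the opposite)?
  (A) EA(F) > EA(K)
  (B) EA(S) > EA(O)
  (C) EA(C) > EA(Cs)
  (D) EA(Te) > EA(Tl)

The general trend: electron affinity increases across a period and decreases down a group.
(A) F (period 2, group 17) vs K (period 4, group 1): the stated order agrees with the simple trend.
(B) S (period 3, group 16) vs O (period 2, group 16): the stated order contradicts the simple trend.
(C) C (period 2, group 14) vs Cs (period 6, group 1): the stated order agrees with the simple trend.
(D) Te (period 5, group 16) vs Tl (period 6, group 13): the stated order agrees with the simple trend.
The exception is (B): the compact 2p subshell of O repels the added electron more than S's larger 3p does.

(B)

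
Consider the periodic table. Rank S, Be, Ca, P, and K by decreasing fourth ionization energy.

After 3 electrons have been removed, what remains? S³⁺ still has 3 valence electrons; Be³⁺ is already 1 electron into the core; Ca³⁺ is already 1 electron into the core; P³⁺ still has 2 valence electrons; K³⁺ is already 2 electrons into the core.
Core electrons are held far more tightly than valence electrons, so K, Ca and Be top the IE_4 order.
Valence configurations: S³⁺ [Ne]3s²3p¹, P³⁺ [Ne]3s².
S³⁺ loses a lone 3p electron whereas P³⁺ must break into a filled 3s² pair, so IE_4(P) > IE_4(S) even though S has the higher nuclear charge.
The numbers (kJ/mol): S 4556, Be 21007, Ca 6491, P 4964, K 5877.
Overall IE_4 order: S < P < K < Ca < Be.

Be, Ca, K, P, S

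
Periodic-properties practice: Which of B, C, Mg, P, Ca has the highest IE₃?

Mg

The third ionization energy removes an electron from the +2 ion. For each element: B²⁺ still has 1 valence electron; C²⁺ still has 2 valence electrons; Mg²⁺ is the bare [Ne] core; P²⁺ still has 3 valence electrons; Ca²⁺ is the bare [Ar] core.
Pulling an electron out of a noble-gas core costs far more than removing a remaining valence electron, so Ca and Mg sit at the high end of IE_3.
Valence configurations: B²⁺ [He]2s¹, C²⁺ [He]2s², P²⁺ [Ne]3s²3p¹.
Tabulated IE_3 (kJ/mol): B 3660, C 4620, Mg 7733, P 2914, Ca 4912.
So the third ionization energies run P < B < C < Ca < Mg.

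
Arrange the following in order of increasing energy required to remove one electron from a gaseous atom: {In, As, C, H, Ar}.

H is in period 1, group 1; C is in period 2, group 14; Ar is in period 3, group 18; As is in period 4, group 15; In is in period 5, group 13.
Across a period the outer electron is held more tightly (higher IE₁); down a group it sits in a higher shell, more shielded, and comes off more easily.
Here both period and group differ, so the two effects have to be weighed against each other.
As > In: relative to In, both the across-period and down-group shifts push As's first ionization energy up.
C > As: period and group pull opposite ways; the down-group shift dominates (1086 vs 947 kJ/mol).
H > C: period and group pull opposite ways; the down-group shift dominates (1312 vs 1086 kJ/mol).
Ar > H: the two effects oppose for this pair; the across-period effect wins (1521 vs 1312 kJ/mol).
Approximate values (kJ/mol): H 1312, C 1086, Ar 1521, As 947, In 558.
So from lowest to highest: In < As < C < H < Ar.

In < As < C < H < Ar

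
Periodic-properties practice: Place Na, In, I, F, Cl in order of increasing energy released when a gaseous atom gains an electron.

In < Na < I < F < Cl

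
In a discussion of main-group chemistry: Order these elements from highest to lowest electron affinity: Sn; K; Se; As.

Se, Sn, As, K

K is in period 4, group 1; As is in period 4, group 15; Se is in period 4, group 16; Sn is in period 5, group 14.
EA tends to increase across a period and decrease down a group, though the pattern is less regular than for IE or radius.
Here both period and group differ, so the two effects have to be weighed against each other.
As > K: As lies to the right of K in period 4, so the across-period effect alone puts As higher.
Sn > As: this pair runs against the simple trend — see the exception note.
Se > Sn: relative to Sn, both the across-period and down-group shifts push Se's electron affinity up.
Note the exception: Sn has a higher electron affinity than As, contrary to the simple trend — adding an electron to As's half-filled np³ subshell costs electron-pairing energy.
For reference (kJ/mol): K 48, As 78, Se 195, Sn 107.
So from highest to lowest: Se > Sn > As > K.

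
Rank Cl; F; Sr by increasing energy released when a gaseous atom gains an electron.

Sr, F, Cl

F is in period 2, group 17; Cl is in period 3, group 17; Sr is in period 5, group 2.
Adding an electron releases more energy for atoms nearer the top right (short of the noble gases).
Here both period and group differ, so the two effects have to be weighed against each other.
F > Sr: relative to Sr, both the across-period and down-group shifts push F's electron affinity up.
Cl > F: this pair runs against the simple trend — see the exception note.
Note the exception: Cl has a higher electron affinity than F, contrary to the simple trend — F's small 2p subshell makes the incoming electron feel strong e⁻–e⁻ repulsion, so Cl actually releases more energy on gaining an electron.
For reference (kJ/mol): F 328, Cl 349, Sr 5.
So from lowest to highest: Sr < F < Cl.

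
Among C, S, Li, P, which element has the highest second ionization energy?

Li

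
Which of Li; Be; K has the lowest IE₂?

After 1 electron has been removed, what remains? Li⁺ is the bare [He] core; Be⁺ still has 1 valence electron; K⁺ is the bare [Ar] core.
Pulling an electron out of a noble-gas core costs far more than removing a remaining valence electron, so K and Li sit at the high end of IE_2.
Tabulated IE_2 (kJ/mol): Li 7298, Be 1757, K 3052.
Overall IE_2 order: Be < K < Li.

Be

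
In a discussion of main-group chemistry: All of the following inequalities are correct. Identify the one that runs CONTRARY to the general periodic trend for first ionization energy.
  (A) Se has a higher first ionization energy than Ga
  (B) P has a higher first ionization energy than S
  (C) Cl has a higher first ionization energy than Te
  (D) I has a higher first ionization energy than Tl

(B)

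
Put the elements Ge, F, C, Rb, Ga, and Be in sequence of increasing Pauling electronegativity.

Rb < Be < Ga < Ge < C < F

Be is in period 2, group 2; C is in period 2, group 14; F is in period 2, group 17; Ga is in period 4, group 13; Ge is in period 4, group 14; Rb is in period 5, group 1.
EN rises left→right (higher Z_eff, smaller atoms) and falls top→bottom (larger, more shielded atoms).
These span different periods and groups, so the two trends combine.
Be > Rb: relative to Rb, both the across-period and down-group shifts push Be's electronegativity up.
Ga > Be: the two effects oppose for this pair; the across-period effect wins (1.81 vs 1.57).
Ge > Ga: Ge lies to the right of Ga in period 4, so the across-period effect alone puts Ge higher.
C > Ge: they share group 14; the group trend gives C the larger value.
F > C: both are in period 2; the period trend gives F the larger value.
Approximate values (Pauling): Be 1.57, C 2.55, F 3.98, Ga 1.81, Ge 2.01, Rb 0.82.
So from lowest to highest: Rb < Be < Ga < Ge < C < F.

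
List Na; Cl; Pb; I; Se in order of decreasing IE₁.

Na is in period 3, group 1; Cl is in period 3, group 17; Se is in period 4, group 16; I is in period 5, group 17; Pb is in period 6, group 14.
First ionization energy rises across a period (greater Z_eff holds electrons more tightly) and falls down a group (valence electrons are farther from the nucleus).
These span different periods and groups, so the two trends combine.
Pb > Na: the two effects oppose for this pair; the across-period effect wins (716 vs 496 kJ/mol).
Se > Pb: both effects reinforce here, so Se is clearly the higher of the two.
I > Se: the two effects oppose for this pair; the across-period effect wins (1008 vs 941 kJ/mol).
Cl > I: Cl sits above I in group 17, so the down-group effect alone puts Cl higher.
For reference (kJ/mol): Na 496, Cl 1251, Se 941, I 1008, Pb 716.
So from highest to lowest: Cl > I > Se > Pb > Na.

Cl > I > Se > Pb > Na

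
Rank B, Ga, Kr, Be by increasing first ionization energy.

Ga < B < Be < Kr

Be is in period 2, group 2; B is in period 2, group 13; Ga is in period 4, group 13; Kr is in period 4, group 18.
Removing the outermost electron gets harder across a period and easier down a group.
These span different periods and groups, so the two trends combine.
B > Ga: B sits above Ga in group 13, so the down-group effect alone puts B higher.
Be > B: this pair runs against the simple trend — see the exception note.
Kr > Be: the two effects oppose for this pair; the across-period effect wins (1351 vs 900 kJ/mol).
Note the exception: Be has a higher first ionization energy than B, contrary to the simple trend — removing B's lone 2p electron is easier than breaking Be's filled 2s².
Tabulated first ionization energy (kJ/mol): Be 900, B 801, Ga 579, Kr 1351.
So from lowest to highest: Ga < B < Be < Kr.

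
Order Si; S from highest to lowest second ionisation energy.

S, Si

The second ionization energy removes an electron from the +1 ion. For each element: Si⁺ still has 3 valence electrons; S⁺ still has 5 valence electrons.
All are still removing valence electrons, so compare the +1 ions as you would atoms: IE_2 generally rises across a period (higher Z_eff) and falls down a group (larger shell), subject to the usual subshell exceptions.
Valence configurations: Si⁺ [Ne]3s²3p¹, S⁺ [Ne]3s²3p³.
Approximate IE_2 values (kJ/mol): Si 1577, S 2252.
Hence IE_2: Si < S.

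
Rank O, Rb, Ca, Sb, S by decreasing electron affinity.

O is in period 2, group 16; S is in period 3, group 16; Ca is in period 4, group 2; Rb is in period 5, group 1; Sb is in period 5, group 15.
Atoms with high Z_eff and room in the valence shell (especially the halogens) have the most exothermic electron affinities.
Here both period and group differ, so the two effects have to be weighed against each other.
Rb > Ca: this pair runs against the simple trend — see the exception note.
Sb > Rb: Sb lies to the right of Rb in period 5, so the across-period effect alone puts Sb higher.
O > Sb: both effects reinforce here, so O is clearly the higher of the two.
S > O: this pair runs against the simple trend — see the exception note.
Note the exception: Rb has a higher electron affinity than Ca, contrary to the simple trend — adding an electron to Ca (ns²) has to open a new, higher-energy np subshell, which is unfavourable.
Note the exception: S has a higher electron affinity than O, contrary to the simple trend — the compact 2p subshell of O repels the added electron more than S's larger 3p does.
For reference (kJ/mol): O 141, S 200, Ca 2, Rb 47, Sb 103.
So from highest to lowest: S > O > Sb > Rb > Ca.

S, O, Sb, Rb, Ca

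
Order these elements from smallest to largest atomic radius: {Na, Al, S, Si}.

S, Si, Al, Na

Na is in period 3, group 1; Al is in period 3, group 13; Si is in period 3, group 14; S is in period 3, group 16.
Radius decreases left→right (rising Z_eff, same n) and increases top→bottom (higher n).
All lie in period 3, so atomic radius increases right to left.
So from smallest to largest: S < Si < Al < Na.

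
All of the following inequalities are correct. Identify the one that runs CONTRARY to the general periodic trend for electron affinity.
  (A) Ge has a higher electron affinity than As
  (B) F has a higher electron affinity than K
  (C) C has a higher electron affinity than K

(A)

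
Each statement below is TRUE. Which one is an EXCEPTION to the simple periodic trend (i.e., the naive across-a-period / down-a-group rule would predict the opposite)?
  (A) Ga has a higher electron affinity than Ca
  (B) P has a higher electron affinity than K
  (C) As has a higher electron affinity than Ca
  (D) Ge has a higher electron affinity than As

(D)

The general trend: electron affinity increases across a period and decreases down a group.
(A) Ga (period 4, group 13) vs Ca (period 4, group 2): the stated order agrees with the simple trend.
(B) P (period 3, group 15) vs K (period 4, group 1): the stated order agrees with the simple trend.
(C) As (period 4, group 15) vs Ca (period 4, group 2): the stated order agrees with the simple trend.
(D) Ge (period 4, group 14) vs As (period 4, group 15): the stated order contradicts the simple trend.
The exception is (D): adding an electron to As's half-filled 4p³ is unfavourable, so Ge (4p²) has the more exothermic EA.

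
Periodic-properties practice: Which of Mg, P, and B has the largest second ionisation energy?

B

The second ionization energy removes an electron from the +1 ion. For each element: Mg⁺ still has 1 valence electron; P⁺ still has 4 valence electrons; B⁺ still has 2 valence electrons.
All are still removing valence electrons, so compare the +1 ions as you would atoms: IE_2 generally rises across a period (higher Z_eff) and falls down a group (larger shell), subject to the usual subshell exceptions.
Valence configurations: Mg⁺ [Ne]3s¹, P⁺ [Ne]3s²3p², B⁺ [He]2s².
Approximate IE_2 values (kJ/mol): Mg 1451, P 1907, B 2427.
So the second ionization energies run Mg < P < B.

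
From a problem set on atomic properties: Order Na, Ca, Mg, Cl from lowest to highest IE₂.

Ca < Mg < Cl < Na

The second ionization energy removes an electron from the +1 ion. For each element: Na⁺ is the bare [Ne] core; Ca⁺ still has 1 valence electron; Mg⁺ still has 1 valence electron; Cl⁺ still has 6 valence electrons.
Breaking into a closed-shell core is much more expensive than removing a leftover valence electron — Na has the largest IE_2 here.
Valence configurations: Ca⁺ [Ar]4s¹, Mg⁺ [Ne]3s¹, Cl⁺ [Ne]3s²3p⁴.
Tabulated IE_2 (kJ/mol): Na 4562, Ca 1145, Mg 1451, Cl 2298.
Overall IE_2 order: Ca < Mg < Cl < Na.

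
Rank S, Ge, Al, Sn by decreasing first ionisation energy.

IE₁ increases left→right with effective nuclear charge and decreases top→bottom as the valence shell moves farther out.
Here both period and group differ, so the two effects have to be weighed against each other.
Sn > Al: the two effects oppose for this pair; the across-period effect wins (709 vs 578 kJ/mol).
Ge > Sn: Ge sits above Sn in group 14, so the down-group effect alone puts Ge higher.
S > Ge: relative to Ge, both the across-period and down-group shifts push S's first ionization energy up.
For reference (kJ/mol): Al 578, S 1000, Ge 762, Sn 709.
So from highest to lowest: S > Ge > Sn > Al.

S > Ge > Sn > Al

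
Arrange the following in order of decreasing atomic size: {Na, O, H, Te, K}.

K > Na > Te > O > H

H is in period 1, group 1; O is in period 2, group 16; Na is in period 3, group 1; K is in period 4, group 1; Te is in period 5, group 16.
Atomic radius shrinks across a period as nuclear charge pulls the same shell inward, and grows down a group as new shells are added.
These span different periods and groups, so the two trends combine.
O > H: the two effects oppose for this pair; the down-group effect wins (63 vs 32 pm).
Te > O: Te sits below O in group 16, so the down-group effect alone puts Te larger.
Na > Te: the two effects oppose for this pair; the across-period effect wins (155 vs 136 pm).
K > Na: they share group 1; the group trend gives K the larger value.
Approximate values (pm): H 32, O 63, Na 155, K 196, Te 136.
So from largest to smallest: K > Na > Te > O > H.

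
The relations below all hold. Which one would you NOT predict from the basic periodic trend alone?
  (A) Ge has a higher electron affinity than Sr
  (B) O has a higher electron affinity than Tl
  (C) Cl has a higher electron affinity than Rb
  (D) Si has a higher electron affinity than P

The general trend: electron affinity increases across a period and decreases down a group.
(A) Ge (period 4, group 14) vs Sr (period 5, group 2): the stated order agrees with the simple trend.
(B) O (period 2, group 16) vs Tl (period 6, group 13): the stated order agrees with the simple trend.
(C) Cl (period 3, group 17) vs Rb (period 5, group 1): the stated order agrees with the simple trend.
(D) Si (period 3, group 14) vs P (period 3, group 15): the stated order contradicts the simple trend.
The exception is (D): adding an electron to P's half-filled 3p³ is unfavourable, so Si (3p²) has the more exothermic EA.

(D)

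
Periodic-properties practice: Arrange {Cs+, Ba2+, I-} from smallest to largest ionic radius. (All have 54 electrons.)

All of these have 54 electrons, so size is governed by nuclear charge alone: the more protons, the stronger the pull on the same electron cloud, and the smaller the ion.
Nuclear charges: Ba2+ (Z=56), Cs+ (Z=55), I- (Z=53).
Smallest to largest: Ba2+ < Cs+ < I-.

Ba2+ < Cs+ < I-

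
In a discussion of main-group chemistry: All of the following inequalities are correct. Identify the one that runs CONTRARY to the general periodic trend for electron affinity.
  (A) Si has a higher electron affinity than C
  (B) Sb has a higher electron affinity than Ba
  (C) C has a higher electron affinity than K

(A)

The general trend: electron affinity increases across a period and decreases down a group.
(A) Si (period 3, group 14) vs C (period 2, group 14): the stated order contradicts the simple trend.
(B) Sb (period 5, group 15) vs Ba (period 6, group 2): the stated order agrees with the simple trend.
(C) C (period 2, group 14) vs K (period 4, group 1): the stated order agrees with the simple trend.
The exception is (A): Si's larger, more diffuse 3p orbitals accept an added electron slightly more readily than C's compact 2p.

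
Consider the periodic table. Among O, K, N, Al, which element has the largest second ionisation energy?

The second ionization energy removes an electron from the +1 ion. For each element: O⁺ still has 5 valence electrons; K⁺ is the bare [Ar] core; N⁺ still has 4 valence electrons; Al⁺ still has 2 valence electrons.
Usually core removal costs more than valence removal, but here the competition is close: a tightly held n=2 valence electron can cost more to remove than an n=3 core electron, so the actual values have to decide it.
Valence configurations: O⁺ [He]2s²2p³, N⁺ [He]2s²2p², Al⁺ [Ne]3s².
Tabulated IE_2 (kJ/mol): O 3388, K 3052, N 2856, Al 1817.
Overall IE_2 order: Al < N < K < O.

O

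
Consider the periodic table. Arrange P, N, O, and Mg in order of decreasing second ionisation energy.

IE_2 is the cost of taking one more electron from the +1 cation: P⁺ still has 4 valence electrons; N⁺ still has 4 valence electrons; O⁺ still has 5 valence electrons; Mg⁺ still has 1 valence electron.
All are still removing valence electrons, so compare the +1 ions as you would atoms: IE_2 generally rises across a period (higher Z_eff) and falls down a group (larger shell), subject to the usual subshell exceptions.
Valence configurations: P⁺ [Ne]3s²3p², N⁺ [He]2s²2p², O⁺ [He]2s²2p³, Mg⁺ [Ne]3s¹.
The numbers (kJ/mol): P 1907, N 2856, O 3388, Mg 1451.
Putting it together, IE_2: Mg < P < N < O.

O, N, P, Mg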